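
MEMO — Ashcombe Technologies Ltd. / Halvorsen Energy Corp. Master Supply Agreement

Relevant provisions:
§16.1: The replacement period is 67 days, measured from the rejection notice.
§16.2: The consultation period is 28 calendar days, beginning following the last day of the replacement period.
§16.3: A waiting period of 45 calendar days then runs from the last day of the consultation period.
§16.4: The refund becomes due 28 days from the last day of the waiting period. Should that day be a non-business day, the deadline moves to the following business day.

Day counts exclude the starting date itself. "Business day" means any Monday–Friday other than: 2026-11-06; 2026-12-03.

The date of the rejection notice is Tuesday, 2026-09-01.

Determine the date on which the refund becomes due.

2027-02-16

Adding 67 calendar days to 2026-09-01 gives 2026-11-07, which is the last day of the replacement period.
The last day of the consultation period: 2026-11-07 + 28 days = 2026-12-05.
The last day of the waiting period: 2026-12-05 + 45 days = 2027-01-19.
The date on which the refund becomes due: 2027-01-19 + 28 days = 2027-02-16. 2027-02-16 is a Tuesday and is not a listed holiday, so no roll-forward applies.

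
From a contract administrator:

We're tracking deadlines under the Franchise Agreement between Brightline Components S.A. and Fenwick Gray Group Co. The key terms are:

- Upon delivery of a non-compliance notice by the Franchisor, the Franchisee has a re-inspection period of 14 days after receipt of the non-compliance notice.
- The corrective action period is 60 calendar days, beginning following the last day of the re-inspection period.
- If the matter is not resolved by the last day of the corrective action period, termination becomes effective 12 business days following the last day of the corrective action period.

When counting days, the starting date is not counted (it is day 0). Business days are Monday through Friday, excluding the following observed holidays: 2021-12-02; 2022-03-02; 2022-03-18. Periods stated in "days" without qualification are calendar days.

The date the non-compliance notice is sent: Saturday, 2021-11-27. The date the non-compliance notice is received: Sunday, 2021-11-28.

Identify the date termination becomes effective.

The last day of the re-inspection period: 2021-11-28 + 14 days = 2021-12-12.
The last day of the corrective action period: 2021-12-12 + 60 days = 2022-02-10.
The date termination becomes effective: counting 12 business days from Thursday, 2022-02-10 (Feb 11, Feb 14, Feb 15, Feb 16, …, Feb 24, Feb 25, Feb 28, skipping weekends) reaches Monday, 2022-02-28.

2022-02-28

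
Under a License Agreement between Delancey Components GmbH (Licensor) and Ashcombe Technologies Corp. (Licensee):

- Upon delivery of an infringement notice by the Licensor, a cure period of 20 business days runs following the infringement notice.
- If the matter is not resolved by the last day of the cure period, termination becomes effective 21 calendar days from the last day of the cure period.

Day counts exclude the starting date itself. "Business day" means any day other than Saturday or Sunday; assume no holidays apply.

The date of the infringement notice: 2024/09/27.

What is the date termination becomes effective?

2024/11/15

The last day of the cure period: 20 business days after Friday, 2024/09/27, skipping weekends — Sep 30, Oct 1, Oct 2, Oct 3, …, Oct 23, Oct 24, Oct 25 — lands on Friday, 2024/10/25.
The date termination becomes effective: 2024/10/25 + 21 days = 2024/11/15.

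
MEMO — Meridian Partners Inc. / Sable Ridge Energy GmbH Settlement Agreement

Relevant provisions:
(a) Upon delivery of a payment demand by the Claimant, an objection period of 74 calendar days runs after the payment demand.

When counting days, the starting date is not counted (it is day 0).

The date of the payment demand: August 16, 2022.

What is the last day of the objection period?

The last day of the objection period: August 16, 2022 + 74 days = October 29, 2022.

October 29, 2022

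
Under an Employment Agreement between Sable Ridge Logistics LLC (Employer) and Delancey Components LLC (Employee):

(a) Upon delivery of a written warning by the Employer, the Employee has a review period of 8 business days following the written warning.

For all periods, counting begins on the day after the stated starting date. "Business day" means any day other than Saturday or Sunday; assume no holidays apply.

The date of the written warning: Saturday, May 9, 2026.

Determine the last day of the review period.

The last day of the review period: 8 business days after Saturday, May 9, 2026, skipping weekends — May 11, May 12, May 13, May 14, May 15, May 18, May 19, May 20 — lands on Wednesday, May 20, 2026.

May 20, 2026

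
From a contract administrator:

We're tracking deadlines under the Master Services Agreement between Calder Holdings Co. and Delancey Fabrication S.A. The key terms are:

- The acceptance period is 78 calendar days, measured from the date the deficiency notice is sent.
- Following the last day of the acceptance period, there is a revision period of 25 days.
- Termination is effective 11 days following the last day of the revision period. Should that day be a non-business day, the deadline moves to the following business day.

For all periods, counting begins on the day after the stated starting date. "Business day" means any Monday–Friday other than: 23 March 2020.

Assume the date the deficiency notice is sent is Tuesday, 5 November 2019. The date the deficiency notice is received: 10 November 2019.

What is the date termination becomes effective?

The last day of the acceptance period: 5 November 2019 + 78 days = 22 January 2020.
The last day of the revision period: 22 January 2020 + 25 days = 16 February 2020.
Adding 11 calendar days to 16 February 2020 gives 27 February 2020, which is the date termination becomes effective. 27 February 2020 is a Thursday and is not a listed holiday, so no roll-forward applies.

27 February 2020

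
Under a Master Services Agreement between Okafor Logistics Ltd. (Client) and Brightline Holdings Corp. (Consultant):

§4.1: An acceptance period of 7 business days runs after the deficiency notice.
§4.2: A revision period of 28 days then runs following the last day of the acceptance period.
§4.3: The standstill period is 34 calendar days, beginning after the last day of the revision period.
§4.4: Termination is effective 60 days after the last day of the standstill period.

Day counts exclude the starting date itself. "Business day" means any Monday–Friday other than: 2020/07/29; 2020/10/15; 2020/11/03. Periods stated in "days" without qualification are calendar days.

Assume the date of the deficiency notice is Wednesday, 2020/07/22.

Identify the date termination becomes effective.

The last day of the acceptance period: 7 business days after Wednesday, 2020/07/22, skipping weekends and the listed holiday on Jul 29 — Jul 23, Jul 24, Jul 27, Jul 28, Jul 30, Jul 31, Aug 3 — lands on Monday, 2020/08/03.
The last day of the revision period: 2020/08/03 + 28 days = 2020/08/31.
The last day of the standstill period: 34 calendar days after 2020/08/31 is 2020/10/04.
The date termination becomes effective: 2020/10/04 + 60 days = 2020/12/03.

2020/12/03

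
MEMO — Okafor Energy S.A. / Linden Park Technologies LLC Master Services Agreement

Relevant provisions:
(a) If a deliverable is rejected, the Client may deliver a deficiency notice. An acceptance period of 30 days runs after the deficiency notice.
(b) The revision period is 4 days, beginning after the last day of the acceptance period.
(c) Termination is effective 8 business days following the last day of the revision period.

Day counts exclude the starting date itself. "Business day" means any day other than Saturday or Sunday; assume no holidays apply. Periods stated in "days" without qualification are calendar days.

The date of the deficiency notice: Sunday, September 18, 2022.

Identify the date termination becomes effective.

The last day of the acceptance period: September 18, 2022 + 30 days = October 18, 2022.
The last day of the revision period: 4 calendar days after October 18, 2022 is October 22, 2022.
The date termination becomes effective: 8 business days after Saturday, October 22, 2022, skipping weekends — Oct 24, Oct 25, Oct 26, Oct 27, Oct 28, Oct 31, Nov 1, Nov 2 — lands on Wednesday, November 2, 2022.

November 2, 2022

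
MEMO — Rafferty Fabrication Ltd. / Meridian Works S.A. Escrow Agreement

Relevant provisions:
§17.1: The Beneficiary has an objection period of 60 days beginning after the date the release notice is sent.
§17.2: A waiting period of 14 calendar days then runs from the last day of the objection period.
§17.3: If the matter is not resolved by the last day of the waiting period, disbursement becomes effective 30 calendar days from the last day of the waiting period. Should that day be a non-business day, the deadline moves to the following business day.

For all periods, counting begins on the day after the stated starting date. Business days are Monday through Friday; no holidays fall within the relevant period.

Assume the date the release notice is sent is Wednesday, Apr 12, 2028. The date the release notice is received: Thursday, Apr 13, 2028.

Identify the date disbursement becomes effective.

Adding 60 calendar days to Apr 12, 2028 gives Jun 11, 2028, which is the last day of the objection period.
Adding 14 calendar days to Jun 11, 2028 gives Jun 25, 2028, which is the last day of the waiting period.
The date disbursement becomes effective: Jun 25, 2028 + 30 days = Jul 25, 2028. Jul 25, 2028 is a Tuesday, so no roll-forward applies.

Jul 25, 2028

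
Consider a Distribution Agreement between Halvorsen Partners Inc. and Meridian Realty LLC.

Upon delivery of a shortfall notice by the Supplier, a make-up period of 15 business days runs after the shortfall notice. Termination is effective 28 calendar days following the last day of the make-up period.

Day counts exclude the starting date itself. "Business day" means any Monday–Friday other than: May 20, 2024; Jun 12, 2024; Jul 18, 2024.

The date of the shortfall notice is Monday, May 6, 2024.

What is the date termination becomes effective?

Jun 25, 2024

From Monday, May 6, 2024, 15 business days (May 7, May 8, May 9, May 10, …, May 24, May 27, May 28, skipping weekends and the listed holiday on May 20) brings us to Tuesday, May 28, 2024, which is the last day of the make-up period.
The date termination becomes effective: May 28, 2024 + 28 days = Jun 25, 2024.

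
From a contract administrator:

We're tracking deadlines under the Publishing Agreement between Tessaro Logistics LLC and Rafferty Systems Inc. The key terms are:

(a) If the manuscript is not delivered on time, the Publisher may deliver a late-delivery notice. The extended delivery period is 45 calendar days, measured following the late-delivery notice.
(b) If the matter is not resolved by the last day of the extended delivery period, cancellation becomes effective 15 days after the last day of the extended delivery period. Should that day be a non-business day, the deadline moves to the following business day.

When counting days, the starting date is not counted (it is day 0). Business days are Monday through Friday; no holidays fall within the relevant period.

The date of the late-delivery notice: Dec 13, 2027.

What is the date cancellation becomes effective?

Feb 11, 2028

The last day of the extended delivery period: Dec 13, 2027 + 45 days = Jan 27, 2028.
The date cancellation becomes effective: 15 calendar days after Jan 27, 2028 is Feb 11, 2028. Feb 11, 2028 is a Friday, so no roll-forward applies.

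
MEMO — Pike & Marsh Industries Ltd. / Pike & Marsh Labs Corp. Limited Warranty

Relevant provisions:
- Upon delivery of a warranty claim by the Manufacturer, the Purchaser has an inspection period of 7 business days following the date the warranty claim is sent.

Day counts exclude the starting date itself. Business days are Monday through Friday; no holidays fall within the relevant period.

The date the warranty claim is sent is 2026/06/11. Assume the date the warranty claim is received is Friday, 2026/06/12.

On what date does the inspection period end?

The last day of the inspection period: 7 business days after Thursday, 2026/06/11, skipping weekends — Jun 12, Jun 15, Jun 16, Jun 17, Jun 18, Jun 19, Jun 22 — lands on Monday, 2026/06/22.

2026/06/22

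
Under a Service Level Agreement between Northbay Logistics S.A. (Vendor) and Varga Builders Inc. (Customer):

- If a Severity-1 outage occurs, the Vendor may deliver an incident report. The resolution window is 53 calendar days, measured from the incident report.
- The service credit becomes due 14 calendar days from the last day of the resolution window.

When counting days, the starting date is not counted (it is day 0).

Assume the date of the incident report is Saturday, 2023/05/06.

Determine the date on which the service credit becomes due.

The last day of the resolution window: 53 calendar days after 2023/05/06 is 2023/06/28.
The date on which the service credit becomes due: 2023/06/28 + 14 days = 2023/07/12.

2023/07/12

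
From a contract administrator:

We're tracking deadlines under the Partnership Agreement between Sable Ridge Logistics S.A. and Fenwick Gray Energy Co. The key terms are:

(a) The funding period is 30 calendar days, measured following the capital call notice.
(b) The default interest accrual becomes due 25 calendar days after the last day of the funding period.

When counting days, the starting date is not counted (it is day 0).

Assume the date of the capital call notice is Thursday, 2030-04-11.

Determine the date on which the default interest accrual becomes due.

2030-06-05

The last day of the funding period: 2030-04-11 + 30 days = 2030-05-11.
The date on which the default interest accrual becomes due: 2030-05-11 + 25 days = 2030-06-05.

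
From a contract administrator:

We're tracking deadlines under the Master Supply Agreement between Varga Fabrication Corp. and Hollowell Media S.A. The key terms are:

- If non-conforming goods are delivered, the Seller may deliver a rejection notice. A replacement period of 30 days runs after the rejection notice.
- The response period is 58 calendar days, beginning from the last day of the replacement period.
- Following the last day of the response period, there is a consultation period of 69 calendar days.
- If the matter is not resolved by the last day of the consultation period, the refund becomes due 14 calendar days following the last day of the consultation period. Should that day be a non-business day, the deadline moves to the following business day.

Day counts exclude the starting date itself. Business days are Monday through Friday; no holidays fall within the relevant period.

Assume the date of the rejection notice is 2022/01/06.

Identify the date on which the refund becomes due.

2022/06/27

Adding 30 calendar days to 2022/01/06 gives 2022/02/05, which is the last day of the replacement period.
The last day of the response period: 2022/02/05 + 58 days = 2022/04/04.
The last day of the consultation period: 69 calendar days after 2022/04/04 is 2022/06/12.
The date on which the refund becomes due: 2022/06/12 + 14 days = 2022/06/26. That falls on a Sunday, so it rolls to the next business day, Monday, 2022/06/27.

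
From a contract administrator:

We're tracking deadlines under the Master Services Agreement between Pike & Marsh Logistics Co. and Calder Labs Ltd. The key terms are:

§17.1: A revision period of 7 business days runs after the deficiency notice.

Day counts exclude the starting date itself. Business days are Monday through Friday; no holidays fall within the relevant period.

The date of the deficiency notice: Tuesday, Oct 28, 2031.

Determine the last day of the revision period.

The last day of the revision period: counting 7 business days from Tuesday, Oct 28, 2031 (Oct 29, Oct 30, Oct 31, Nov 3, Nov 4, Nov 5, Nov 6, skipping weekends) reaches Thursday, Nov 6, 2031.

Nov 6, 2031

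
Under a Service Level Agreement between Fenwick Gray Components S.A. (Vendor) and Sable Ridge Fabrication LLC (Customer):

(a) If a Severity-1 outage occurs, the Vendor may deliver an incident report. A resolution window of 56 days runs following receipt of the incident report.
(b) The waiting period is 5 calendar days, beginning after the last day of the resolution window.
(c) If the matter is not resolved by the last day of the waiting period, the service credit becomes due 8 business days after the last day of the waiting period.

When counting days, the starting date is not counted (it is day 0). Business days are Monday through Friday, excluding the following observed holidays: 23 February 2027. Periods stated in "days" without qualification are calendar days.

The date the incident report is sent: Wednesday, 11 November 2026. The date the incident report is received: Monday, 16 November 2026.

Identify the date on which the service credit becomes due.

Adding 56 calendar days to 16 November 2026 gives 11 January 2027, which is the last day of the resolution window.
The last day of the waiting period: 11 January 2027 + 5 days = 16 January 2027.
The date on which the service credit becomes due: 8 business days after Saturday, 16 January 2027, skipping weekends — Jan 18, Jan 19, Jan 20, Jan 21, Jan 22, Jan 25, Jan 26, Jan 27 — lands on Wednesday, 27 January 2027.

27 January 2027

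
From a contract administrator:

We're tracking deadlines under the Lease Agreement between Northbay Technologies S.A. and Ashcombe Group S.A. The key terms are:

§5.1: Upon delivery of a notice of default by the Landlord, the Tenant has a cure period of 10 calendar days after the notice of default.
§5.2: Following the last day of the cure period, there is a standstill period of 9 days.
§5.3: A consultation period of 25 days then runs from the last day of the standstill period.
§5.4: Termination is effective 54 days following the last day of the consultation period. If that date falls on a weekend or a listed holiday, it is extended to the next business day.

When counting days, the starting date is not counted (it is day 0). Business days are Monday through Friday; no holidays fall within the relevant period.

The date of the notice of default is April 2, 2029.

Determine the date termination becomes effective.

July 9, 2029

Adding 10 calendar days to April 2, 2029 gives April 12, 2029, which is the last day of the cure period.
The last day of the standstill period: 9 calendar days after April 12, 2029 is April 21, 2029.
The last day of the consultation period: April 21, 2029 + 25 days = May 16, 2029.
Adding 54 calendar days to May 16, 2029 gives July 9, 2029, which is the date termination becomes effective. July 9, 2029 is a Monday, so no roll-forward applies.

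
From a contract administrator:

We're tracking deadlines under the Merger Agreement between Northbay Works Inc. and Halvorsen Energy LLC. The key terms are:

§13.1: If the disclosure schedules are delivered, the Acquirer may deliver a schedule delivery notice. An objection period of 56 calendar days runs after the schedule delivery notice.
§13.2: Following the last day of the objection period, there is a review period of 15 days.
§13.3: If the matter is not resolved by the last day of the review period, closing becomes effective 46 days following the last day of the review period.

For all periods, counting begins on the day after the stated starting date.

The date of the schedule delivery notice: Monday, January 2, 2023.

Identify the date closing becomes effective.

The last day of the objection period: January 2, 2023 + 56 days = February 27, 2023.
The last day of the review period: February 27, 2023 + 15 days = March 14, 2023.
The date closing becomes effective: March 14, 2023 + 46 days = April 29, 2023.

April 29, 2023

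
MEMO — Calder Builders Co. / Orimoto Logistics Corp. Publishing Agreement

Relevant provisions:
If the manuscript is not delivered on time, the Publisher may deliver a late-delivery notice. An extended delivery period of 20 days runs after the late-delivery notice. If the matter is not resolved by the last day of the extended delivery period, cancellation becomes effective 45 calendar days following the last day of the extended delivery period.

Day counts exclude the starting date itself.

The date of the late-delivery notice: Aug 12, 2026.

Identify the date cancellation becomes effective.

The last day of the extended delivery period: 20 calendar days after Aug 12, 2026 is Sep 1, 2026.
The date cancellation becomes effective: Sep 1, 2026 + 45 days = Oct 16, 2026.

Oct 16, 2026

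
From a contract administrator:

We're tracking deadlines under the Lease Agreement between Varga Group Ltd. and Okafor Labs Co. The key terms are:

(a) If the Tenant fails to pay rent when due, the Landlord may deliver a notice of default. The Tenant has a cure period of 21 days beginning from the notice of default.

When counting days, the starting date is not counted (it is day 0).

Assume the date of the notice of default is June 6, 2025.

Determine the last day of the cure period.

Adding 21 calendar days to June 6, 2025 gives June 27, 2025, which is the last day of the cure period.

June 27, 2025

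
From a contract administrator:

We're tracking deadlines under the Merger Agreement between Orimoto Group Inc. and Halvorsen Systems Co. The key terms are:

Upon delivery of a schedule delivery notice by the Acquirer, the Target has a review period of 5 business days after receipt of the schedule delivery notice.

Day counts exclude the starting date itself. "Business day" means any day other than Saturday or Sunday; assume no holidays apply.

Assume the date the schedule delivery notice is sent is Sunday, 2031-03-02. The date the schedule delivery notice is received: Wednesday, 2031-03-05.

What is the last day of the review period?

2031-03-12

The last day of the review period: 5 business days after Wednesday, 2031-03-05, skipping weekends — Mar 6, Mar 7, Mar 10, Mar 11, Mar 12 — lands on Wednesday, 2031-03-12.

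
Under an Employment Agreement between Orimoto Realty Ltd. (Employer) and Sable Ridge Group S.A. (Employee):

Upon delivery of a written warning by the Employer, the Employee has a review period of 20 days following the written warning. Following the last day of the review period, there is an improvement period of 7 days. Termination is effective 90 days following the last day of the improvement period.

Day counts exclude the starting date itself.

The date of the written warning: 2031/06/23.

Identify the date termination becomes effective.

The last day of the review period: 20 calendar days after 2031/06/23 is 2031/07/13.
Adding 7 calendar days to 2031/07/13 gives 2031/07/20, which is the last day of the improvement period.
Adding 90 calendar days to 2031/07/20 gives 2031/10/18, which is the date termination becomes effective.

2031/10/18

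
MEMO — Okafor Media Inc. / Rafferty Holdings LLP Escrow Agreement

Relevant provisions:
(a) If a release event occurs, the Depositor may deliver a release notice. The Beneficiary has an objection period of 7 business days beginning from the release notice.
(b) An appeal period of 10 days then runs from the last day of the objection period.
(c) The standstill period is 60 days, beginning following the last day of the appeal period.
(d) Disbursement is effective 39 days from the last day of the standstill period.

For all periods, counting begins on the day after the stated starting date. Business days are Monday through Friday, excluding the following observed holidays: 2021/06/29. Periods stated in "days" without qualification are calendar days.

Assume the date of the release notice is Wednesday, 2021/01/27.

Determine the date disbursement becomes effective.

2021/05/25

From Wednesday, 2021/01/27, 7 business days (Jan 28, Jan 29, Feb 1, Feb 2, Feb 3, Feb 4, Feb 5, skipping weekends) brings us to Friday, 2021/02/05, which is the last day of the objection period.
The last day of the appeal period: 10 calendar days after 2021/02/05 is 2021/02/15.
The last day of the standstill period: 60 calendar days after 2021/02/15 is 2021/04/16.
Adding 39 calendar days to 2021/04/16 gives 2021/05/25, which is the date disbursement becomes effective.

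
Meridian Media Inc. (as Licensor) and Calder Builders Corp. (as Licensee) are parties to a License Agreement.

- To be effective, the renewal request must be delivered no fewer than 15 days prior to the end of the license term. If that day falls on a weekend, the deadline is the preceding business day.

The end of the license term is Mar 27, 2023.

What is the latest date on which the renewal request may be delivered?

Mar 10, 2023

Mar 27, 2023 minus 15 days is Mar 12, 2023. That is a Sunday, so the deadline moves back to Friday, Mar 10, 2023.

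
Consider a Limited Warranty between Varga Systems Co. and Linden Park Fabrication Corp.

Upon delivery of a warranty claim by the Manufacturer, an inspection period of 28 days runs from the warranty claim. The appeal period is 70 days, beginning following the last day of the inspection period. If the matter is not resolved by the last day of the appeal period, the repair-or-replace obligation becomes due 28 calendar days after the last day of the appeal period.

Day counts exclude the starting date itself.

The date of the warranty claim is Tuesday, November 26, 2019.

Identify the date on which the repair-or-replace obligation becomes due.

March 31, 2020

The last day of the inspection period: November 26, 2019 + 28 days = December 24, 2019.
The last day of the appeal period: 70 calendar days after December 24, 2019 is March 3, 2020.
The date on which the repair-or-replace obligation becomes due: March 3, 2020 + 28 days = March 31, 2020.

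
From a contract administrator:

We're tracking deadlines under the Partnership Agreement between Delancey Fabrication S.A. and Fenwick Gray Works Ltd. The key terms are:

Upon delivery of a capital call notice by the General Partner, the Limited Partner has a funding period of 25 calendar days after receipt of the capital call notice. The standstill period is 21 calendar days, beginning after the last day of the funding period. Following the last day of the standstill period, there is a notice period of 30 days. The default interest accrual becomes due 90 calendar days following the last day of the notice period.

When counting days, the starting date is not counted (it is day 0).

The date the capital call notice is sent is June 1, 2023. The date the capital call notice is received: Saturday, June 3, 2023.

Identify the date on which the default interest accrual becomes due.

The last day of the funding period: June 3, 2023 + 25 days = June 28, 2023.
The last day of the standstill period: June 28, 2023 + 21 days = July 19, 2023.
Adding 30 calendar days to July 19, 2023 gives August 18, 2023, which is the last day of the notice period.
The date on which the default interest accrual becomes due: 90 calendar days after August 18, 2023 is November 16, 2023.

November 16, 2023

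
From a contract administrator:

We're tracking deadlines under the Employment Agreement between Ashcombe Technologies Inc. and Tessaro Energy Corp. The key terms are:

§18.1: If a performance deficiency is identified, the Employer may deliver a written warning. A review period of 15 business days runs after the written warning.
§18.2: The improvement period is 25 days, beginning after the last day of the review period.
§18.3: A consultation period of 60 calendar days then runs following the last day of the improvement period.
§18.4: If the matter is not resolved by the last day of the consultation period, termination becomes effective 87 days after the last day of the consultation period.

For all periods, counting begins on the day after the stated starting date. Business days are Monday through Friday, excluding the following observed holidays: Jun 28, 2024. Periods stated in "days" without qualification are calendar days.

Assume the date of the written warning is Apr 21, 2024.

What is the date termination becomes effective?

Oct 29, 2024

The last day of the review period: 15 business days after Sunday, Apr 21, 2024, skipping weekends — Apr 22, Apr 23, Apr 24, Apr 25, …, May 8, May 9, May 10 — lands on Friday, May 10, 2024.
The last day of the improvement period: May 10, 2024 + 25 days = Jun 4, 2024.
The last day of the consultation period: 60 calendar days after Jun 4, 2024 is Aug 3, 2024.
The date termination becomes effective: Aug 3, 2024 + 87 days = Oct 29, 2024.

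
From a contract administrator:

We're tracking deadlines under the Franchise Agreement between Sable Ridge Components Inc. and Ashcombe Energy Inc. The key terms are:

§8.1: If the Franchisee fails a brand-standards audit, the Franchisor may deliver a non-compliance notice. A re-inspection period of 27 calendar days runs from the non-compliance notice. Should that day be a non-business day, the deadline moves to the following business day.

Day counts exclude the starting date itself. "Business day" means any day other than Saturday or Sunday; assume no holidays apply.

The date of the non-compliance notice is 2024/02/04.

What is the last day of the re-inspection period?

Adding 27 calendar days to 2024/02/04 gives 2024/03/02, which is the last day of the re-inspection period. That falls on a Saturday, so it rolls to the next business day, Monday, 2024/03/04.

2024/03/04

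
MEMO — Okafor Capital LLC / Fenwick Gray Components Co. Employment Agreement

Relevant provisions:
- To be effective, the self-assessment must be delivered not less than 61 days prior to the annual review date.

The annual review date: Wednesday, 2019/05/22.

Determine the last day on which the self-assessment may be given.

2019/03/22

2019/05/22 minus 61 days is 2019/03/22.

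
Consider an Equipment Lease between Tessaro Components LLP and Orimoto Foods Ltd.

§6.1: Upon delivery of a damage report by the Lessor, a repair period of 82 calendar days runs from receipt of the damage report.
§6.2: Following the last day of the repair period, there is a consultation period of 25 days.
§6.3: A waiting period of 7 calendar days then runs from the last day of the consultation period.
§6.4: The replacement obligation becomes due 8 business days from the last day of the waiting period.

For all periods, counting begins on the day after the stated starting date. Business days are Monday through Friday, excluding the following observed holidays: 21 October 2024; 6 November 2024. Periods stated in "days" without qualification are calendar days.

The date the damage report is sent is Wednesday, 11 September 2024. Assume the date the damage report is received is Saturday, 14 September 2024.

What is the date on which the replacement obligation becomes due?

The last day of the repair period: 14 September 2024 + 82 days = 5 December 2024.
The last day of the consultation period: 5 December 2024 + 25 days = 30 December 2024.
The last day of the waiting period: 7 calendar days after 30 December 2024 is 6 January 2025.
From Monday, 6 January 2025, 8 business days (Jan 7, Jan 8, Jan 9, Jan 10, Jan 13, Jan 14, Jan 15, Jan 16, skipping weekends) brings us to Thursday, 16 January 2025, which is the date on which the replacement obligation becomes due.

16 January 2025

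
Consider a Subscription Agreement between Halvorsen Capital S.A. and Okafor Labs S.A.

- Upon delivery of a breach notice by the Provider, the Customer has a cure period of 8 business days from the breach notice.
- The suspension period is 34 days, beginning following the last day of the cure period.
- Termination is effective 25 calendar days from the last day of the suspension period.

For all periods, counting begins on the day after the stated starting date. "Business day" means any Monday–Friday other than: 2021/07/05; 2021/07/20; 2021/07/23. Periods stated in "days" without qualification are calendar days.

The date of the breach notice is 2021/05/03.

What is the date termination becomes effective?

2021/07/11

The last day of the cure period: counting 8 business days from Monday, 2021/05/03 (May 4, May 5, May 6, May 7, May 10, May 11, May 12, May 13, skipping weekends) reaches Thursday, 2021/05/13.
Adding 34 calendar days to 2021/05/13 gives 2021/06/16, which is the last day of the suspension period.
Adding 25 calendar days to 2021/06/16 gives 2021/07/11, which is the date termination becomes effective.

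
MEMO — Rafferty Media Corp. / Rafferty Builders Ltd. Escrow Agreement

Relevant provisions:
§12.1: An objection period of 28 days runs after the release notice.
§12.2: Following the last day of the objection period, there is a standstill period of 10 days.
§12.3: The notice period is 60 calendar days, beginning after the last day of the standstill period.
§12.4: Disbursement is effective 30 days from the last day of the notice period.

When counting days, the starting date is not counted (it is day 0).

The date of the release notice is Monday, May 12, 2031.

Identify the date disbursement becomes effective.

The last day of the objection period: 28 calendar days after May 12, 2031 is Jun 9, 2031.
The last day of the standstill period: 10 calendar days after Jun 9, 2031 is Jun 19, 2031.
The last day of the notice period: Jun 19, 2031 + 60 days = Aug 18, 2031.
Adding 30 calendar days to Aug 18, 2031 gives Sep 17, 2031, which is the date disbursement becomes effective.

Sep 17, 2031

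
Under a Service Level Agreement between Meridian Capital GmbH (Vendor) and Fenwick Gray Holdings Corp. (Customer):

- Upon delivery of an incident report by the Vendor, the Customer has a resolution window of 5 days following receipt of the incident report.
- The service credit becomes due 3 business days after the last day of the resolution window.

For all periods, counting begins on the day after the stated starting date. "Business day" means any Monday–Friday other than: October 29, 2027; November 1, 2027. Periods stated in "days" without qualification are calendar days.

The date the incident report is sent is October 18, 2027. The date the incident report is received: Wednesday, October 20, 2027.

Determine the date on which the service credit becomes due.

October 28, 2027

The last day of the resolution window: 5 calendar days after October 20, 2027 is October 25, 2027.
The date on which the service credit becomes due: 3 business days after Monday, October 25, 2027, skipping weekends — Oct 26, Oct 27, Oct 28 — lands on Thursday, October 28, 2027.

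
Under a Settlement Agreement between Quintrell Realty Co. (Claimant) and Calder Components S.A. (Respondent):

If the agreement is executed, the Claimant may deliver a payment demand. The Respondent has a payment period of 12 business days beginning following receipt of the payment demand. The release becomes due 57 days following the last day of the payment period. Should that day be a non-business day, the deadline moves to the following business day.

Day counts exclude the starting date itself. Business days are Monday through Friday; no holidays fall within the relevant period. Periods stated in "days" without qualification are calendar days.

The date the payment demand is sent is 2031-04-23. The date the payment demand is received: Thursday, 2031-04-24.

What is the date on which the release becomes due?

From Thursday, 2031-04-24, 12 business days (Apr 25, Apr 28, Apr 29, Apr 30, …, May 8, May 9, May 12, skipping weekends) brings us to Monday, 2031-05-12, which is the last day of the payment period.
The date on which the release becomes due: 2031-05-12 + 57 days = 2031-07-08. 2031-07-08 is a Tuesday, so no roll-forward applies.

2031-07-08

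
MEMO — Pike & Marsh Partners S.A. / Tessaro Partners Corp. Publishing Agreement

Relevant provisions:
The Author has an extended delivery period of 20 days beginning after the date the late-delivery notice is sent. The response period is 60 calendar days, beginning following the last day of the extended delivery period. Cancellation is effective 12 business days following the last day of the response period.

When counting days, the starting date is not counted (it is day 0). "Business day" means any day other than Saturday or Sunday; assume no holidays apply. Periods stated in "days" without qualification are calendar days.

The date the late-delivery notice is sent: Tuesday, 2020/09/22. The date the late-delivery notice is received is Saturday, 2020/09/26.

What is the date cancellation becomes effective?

2020/12/29

The last day of the extended delivery period: 2020/09/22 + 20 days = 2020/10/12.
The last day of the response period: 2020/10/12 + 60 days = 2020/12/11.
The date cancellation becomes effective: counting 12 business days from Friday, 2020/12/11 (Dec 14, Dec 15, Dec 16, Dec 17, …, Dec 25, Dec 28, Dec 29, skipping weekends) reaches Tuesday, 2020/12/29.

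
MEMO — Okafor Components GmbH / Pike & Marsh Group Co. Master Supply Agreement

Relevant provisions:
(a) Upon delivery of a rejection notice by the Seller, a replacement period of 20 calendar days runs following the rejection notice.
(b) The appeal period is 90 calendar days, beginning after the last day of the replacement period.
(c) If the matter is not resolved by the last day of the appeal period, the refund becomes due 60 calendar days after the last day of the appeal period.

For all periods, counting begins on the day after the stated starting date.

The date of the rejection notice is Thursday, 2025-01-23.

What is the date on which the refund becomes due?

The last day of the replacement period: 20 calendar days after 2025-01-23 is 2025-02-12.
The last day of the appeal period: 90 calendar days after 2025-02-12 is 2025-05-13.
The date on which the refund becomes due: 60 calendar days after 2025-05-13 is 2025-07-12.

2025-07-12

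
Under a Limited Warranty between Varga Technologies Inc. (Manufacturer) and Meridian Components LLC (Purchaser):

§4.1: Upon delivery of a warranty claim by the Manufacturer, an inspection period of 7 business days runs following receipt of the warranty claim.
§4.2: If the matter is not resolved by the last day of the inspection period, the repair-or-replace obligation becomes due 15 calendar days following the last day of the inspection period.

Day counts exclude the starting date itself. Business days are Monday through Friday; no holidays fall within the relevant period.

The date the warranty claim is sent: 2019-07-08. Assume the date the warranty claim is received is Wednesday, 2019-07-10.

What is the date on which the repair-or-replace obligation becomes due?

The last day of the inspection period: counting 7 business days from Wednesday, 2019-07-10 (Jul 11, Jul 12, Jul 15, Jul 16, Jul 17, Jul 18, Jul 19, skipping weekends) reaches Friday, 2019-07-19.
The date on which the repair-or-replace obligation becomes due: 15 calendar days after 2019-07-19 is 2019-08-03.

2019-08-03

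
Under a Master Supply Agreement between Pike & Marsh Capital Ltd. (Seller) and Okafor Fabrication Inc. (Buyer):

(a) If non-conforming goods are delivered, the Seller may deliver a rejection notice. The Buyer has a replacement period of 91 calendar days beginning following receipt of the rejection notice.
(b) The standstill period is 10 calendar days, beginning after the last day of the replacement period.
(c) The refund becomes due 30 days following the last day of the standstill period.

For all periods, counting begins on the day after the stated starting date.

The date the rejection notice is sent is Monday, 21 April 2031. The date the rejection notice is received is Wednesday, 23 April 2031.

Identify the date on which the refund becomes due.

1 September 2031

The last day of the replacement period: 91 calendar days after 23 April 2031 is 23 July 2031.
The last day of the standstill period: 23 July 2031 + 10 days = 2 August 2031.
The date on which the refund becomes due: 30 calendar days after 2 August 2031 is 1 September 2031.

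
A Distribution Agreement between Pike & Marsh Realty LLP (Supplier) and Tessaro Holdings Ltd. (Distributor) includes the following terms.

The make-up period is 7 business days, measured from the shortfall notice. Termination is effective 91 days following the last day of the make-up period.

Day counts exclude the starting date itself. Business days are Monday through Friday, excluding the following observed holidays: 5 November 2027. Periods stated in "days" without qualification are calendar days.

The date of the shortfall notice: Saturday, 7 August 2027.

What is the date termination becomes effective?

16 November 2027

The last day of the make-up period: 7 business days after Saturday, 7 August 2027, skipping weekends — Aug 9, Aug 10, Aug 11, Aug 12, Aug 13, Aug 16, Aug 17 — lands on Tuesday, 17 August 2027.
Adding 91 calendar days to 17 August 2027 gives 16 November 2027, which is the date termination becomes effective.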